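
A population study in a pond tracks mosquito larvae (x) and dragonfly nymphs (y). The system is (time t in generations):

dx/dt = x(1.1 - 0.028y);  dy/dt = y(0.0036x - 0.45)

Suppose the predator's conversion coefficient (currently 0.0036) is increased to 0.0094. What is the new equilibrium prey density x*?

x* ≈ 47.9

At the interior fixed point, setting dy/dt = 0 with y > 0 fixes x* = (predator death rate)/(xy coefficient) — independent of the other coefficients.
With the change, x* = 0.45/0.0094 = 47.9; it falls from 125.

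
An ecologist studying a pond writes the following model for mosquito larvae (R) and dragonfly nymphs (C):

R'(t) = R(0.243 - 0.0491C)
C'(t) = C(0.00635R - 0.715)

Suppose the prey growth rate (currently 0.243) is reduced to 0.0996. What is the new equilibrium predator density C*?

At the interior fixed point, setting dR/dt = 0 with R > 0 fixes C* = (prey growth rate)/(RC coefficient) — independent of the other coefficients.
With the change, C* = 0.0996/0.0491 = 2.03; it falls from 4.95.

C* ≈ 2.03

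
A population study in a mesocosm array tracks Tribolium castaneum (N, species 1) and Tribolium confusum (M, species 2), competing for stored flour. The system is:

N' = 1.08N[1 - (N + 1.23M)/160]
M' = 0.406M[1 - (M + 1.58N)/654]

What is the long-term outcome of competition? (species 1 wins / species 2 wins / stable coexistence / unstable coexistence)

Compare the nullcline intercepts: K1/α12 = 160/1.23 = 130 < K2 = 654; K2/α21 = 654/1.58 = 414 > K1 = 160.
Since the inequalities point opposite ways, species 2 can invade but species 1 cannot.

species 2 excludes species 1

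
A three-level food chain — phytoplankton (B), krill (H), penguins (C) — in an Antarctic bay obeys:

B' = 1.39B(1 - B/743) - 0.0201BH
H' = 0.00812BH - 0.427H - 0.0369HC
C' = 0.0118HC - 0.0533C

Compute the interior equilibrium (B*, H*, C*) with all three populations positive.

From dC/dt = 0: 0.0118H* = 0.0533, so H* = 4.52.
From dB/dt = 0: 1.39(1 - B*/743) = 0.0201·4.52, giving B* = 743·(1 - 0.0653) = 694.
From dH/dt = 0: 0.00812·694 - 0.427 = 0.0369C*, so C* = 5.21/0.0369 = 141.

B* ≈ 694, H* ≈ 4.52, C* ≈ 141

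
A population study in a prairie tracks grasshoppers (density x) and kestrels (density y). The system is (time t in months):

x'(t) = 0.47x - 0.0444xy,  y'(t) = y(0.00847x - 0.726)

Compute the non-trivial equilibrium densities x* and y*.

Set dy/dt = 0 with y > 0: 0.00847x - 0.726 = 0, so x* = 0.726/0.00847 = 85.7.
Set dx/dt = 0 with x > 0: 0.47 - 0.0444y = 0, so y* = 0.47/0.0444 = 10.6.

x* ≈ 85.7, y* ≈ 10.6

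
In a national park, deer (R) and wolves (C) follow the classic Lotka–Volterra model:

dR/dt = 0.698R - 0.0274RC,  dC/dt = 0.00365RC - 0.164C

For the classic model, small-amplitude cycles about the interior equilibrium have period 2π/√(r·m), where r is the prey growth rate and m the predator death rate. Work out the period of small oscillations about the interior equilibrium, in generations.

T ≈ 18.6 generations

Here r = 0.698 and m = 0.164, so r·m = 0.114.
ω = √0.114 = 0.338 per generation, hence T = 2π/ω ≈ 18.6 generations.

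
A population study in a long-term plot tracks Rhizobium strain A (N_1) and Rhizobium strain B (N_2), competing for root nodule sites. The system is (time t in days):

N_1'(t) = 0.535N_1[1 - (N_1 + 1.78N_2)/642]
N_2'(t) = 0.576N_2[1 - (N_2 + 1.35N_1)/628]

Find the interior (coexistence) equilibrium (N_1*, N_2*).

Setting both brackets to zero gives the nullclines N_1 + 1.78N_2 = 642 and 1.35N_1 + N_2 = 628.
Substituting N_2 = 628 - 1.35N_1 into the first: N_1(1 - 1.78·1.35) = 642 - 1.78·628.
So N_1* = -476/-1.4 = 339, and then N_2* = 628 - 1.35·339 = 170.

N_1* ≈ 339, N_2* ≈ 170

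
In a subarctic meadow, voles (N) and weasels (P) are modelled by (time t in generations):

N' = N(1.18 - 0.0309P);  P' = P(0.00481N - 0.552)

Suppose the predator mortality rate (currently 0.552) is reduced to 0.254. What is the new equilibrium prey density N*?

N* ≈ 52.8

At the interior fixed point, setting dP/dt = 0 with P > 0 fixes N* = (predator death rate)/(NP coefficient) — independent of the other coefficients.
With the change, N* = 0.254/0.00481 = 52.8; it falls from 115.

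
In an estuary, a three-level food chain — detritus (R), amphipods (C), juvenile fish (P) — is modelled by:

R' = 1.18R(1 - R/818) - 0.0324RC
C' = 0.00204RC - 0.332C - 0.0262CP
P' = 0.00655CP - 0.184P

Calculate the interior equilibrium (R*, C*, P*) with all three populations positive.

R* ≈ 187, C* ≈ 28.1, P* ≈ 1.89

From dP/dt = 0: 0.00655C* = 0.184, so C* = 28.1.
From dR/dt = 0: 1.18(1 - R*/818) = 0.0324·28.1, giving R* = 818·(1 - 0.771) = 187.
From dC/dt = 0: 0.00204·187 - 0.332 = 0.0262P*, so P* = 0.0496/0.0262 = 1.89.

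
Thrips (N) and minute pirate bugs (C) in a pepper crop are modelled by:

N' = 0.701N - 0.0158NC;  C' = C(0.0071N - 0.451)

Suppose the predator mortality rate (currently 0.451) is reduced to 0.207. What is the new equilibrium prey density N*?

At the interior fixed point, setting dC/dt = 0 with C > 0 fixes N* = (predator death rate)/(NC coefficient) — independent of the other coefficients.
With the change, N* = 0.207/0.0071 = 29.2; it falls from 63.5.

N* ≈ 29.2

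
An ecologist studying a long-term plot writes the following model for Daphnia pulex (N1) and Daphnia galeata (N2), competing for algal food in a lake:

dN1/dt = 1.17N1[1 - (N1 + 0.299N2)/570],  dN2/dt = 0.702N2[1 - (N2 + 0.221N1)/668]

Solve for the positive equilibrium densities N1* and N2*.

Setting both brackets to zero gives the nullclines N1 + 0.299N2 = 570 and 0.221N1 + N2 = 668.
Substituting N2 = 668 - 0.221N1 into the first: N1(1 - 0.299·0.221) = 570 - 0.299·668.
So N1* = 370/0.934 = 396, and then N2* = 668 - 0.221·396 = 580.

N1* ≈ 396, N2* ≈ 580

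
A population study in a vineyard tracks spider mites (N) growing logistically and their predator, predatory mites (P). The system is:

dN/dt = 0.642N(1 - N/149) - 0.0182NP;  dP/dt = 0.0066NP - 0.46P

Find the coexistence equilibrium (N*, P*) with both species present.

N* ≈ 69.7, P* ≈ 18.8

From dP/dt = 0 with P > 0: 0.0066N* = 0.46, so N* = 69.7.
Substitute into dN/dt = 0: 0.642(1 - 69.7/149) = 0.0182P*.
The bracket is 0.532, giving P* = 0.342/0.0182 = 18.8.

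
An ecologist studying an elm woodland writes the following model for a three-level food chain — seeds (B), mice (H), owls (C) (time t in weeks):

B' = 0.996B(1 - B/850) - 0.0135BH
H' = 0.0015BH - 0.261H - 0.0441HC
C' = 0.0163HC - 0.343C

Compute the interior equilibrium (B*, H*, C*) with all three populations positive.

B* ≈ 608, H* ≈ 21, C* ≈ 14.7

From dC/dt = 0: 0.0163H* = 0.343, so H* = 21.
From dB/dt = 0: 0.996(1 - B*/850) = 0.0135·21, giving B* = 850·(1 - 0.285) = 608.
From dH/dt = 0: 0.0015·608 - 0.261 = 0.0441C*, so C* = 0.65/0.0441 = 14.7.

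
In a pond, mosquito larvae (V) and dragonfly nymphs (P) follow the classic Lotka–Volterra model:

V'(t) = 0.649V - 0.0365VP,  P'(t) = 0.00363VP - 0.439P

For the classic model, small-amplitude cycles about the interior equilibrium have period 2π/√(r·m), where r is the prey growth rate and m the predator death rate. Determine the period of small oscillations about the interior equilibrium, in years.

Here r = 0.649 and m = 0.439, so r·m = 0.285.
ω = √0.285 = 0.534 per year, hence T = 2π/ω ≈ 11.8 years.

T ≈ 11.8 years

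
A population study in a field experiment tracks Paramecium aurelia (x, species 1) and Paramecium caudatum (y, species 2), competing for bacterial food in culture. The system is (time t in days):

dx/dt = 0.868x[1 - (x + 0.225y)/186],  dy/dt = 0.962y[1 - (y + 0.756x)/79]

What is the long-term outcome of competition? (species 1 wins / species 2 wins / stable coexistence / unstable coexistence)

species 1 excludes species 2

Compare the nullcline intercepts: K1/α12 = 186/0.225 = 827 > K2 = 79; K2/α21 = 79/0.756 = 104 < K1 = 186.
Since the inequalities point opposite ways, species 1 can invade but species 2 cannot.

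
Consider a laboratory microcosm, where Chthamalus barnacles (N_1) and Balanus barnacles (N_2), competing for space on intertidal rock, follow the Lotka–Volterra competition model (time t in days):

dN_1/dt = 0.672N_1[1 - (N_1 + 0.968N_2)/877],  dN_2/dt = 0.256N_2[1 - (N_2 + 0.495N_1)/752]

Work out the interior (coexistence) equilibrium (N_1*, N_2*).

Setting both brackets to zero gives the nullclines N_1 + 0.968N_2 = 877 and 0.495N_1 + N_2 = 752.
Substituting N_2 = 752 - 0.495N_1 into the first: N_1(1 - 0.968·0.495) = 877 - 0.968·752.
So N_1* = 149/0.521 = 286, and then N_2* = 752 - 0.495·286 = 610.

N_1* ≈ 286, N_2* ≈ 610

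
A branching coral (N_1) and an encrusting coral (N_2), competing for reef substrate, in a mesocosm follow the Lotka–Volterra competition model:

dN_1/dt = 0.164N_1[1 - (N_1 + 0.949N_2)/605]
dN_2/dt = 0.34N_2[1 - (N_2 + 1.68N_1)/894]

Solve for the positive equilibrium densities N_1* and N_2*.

N_1* ≈ 410, N_2* ≈ 206

Setting both brackets to zero gives the nullclines N_1 + 0.949N_2 = 605 and 1.68N_1 + N_2 = 894.
Substituting N_2 = 894 - 1.68N_1 into the first: N_1(1 - 0.949·1.68) = 605 - 0.949·894.
So N_1* = -243/-0.594 = 410, and then N_2* = 894 - 1.68·410 = 206.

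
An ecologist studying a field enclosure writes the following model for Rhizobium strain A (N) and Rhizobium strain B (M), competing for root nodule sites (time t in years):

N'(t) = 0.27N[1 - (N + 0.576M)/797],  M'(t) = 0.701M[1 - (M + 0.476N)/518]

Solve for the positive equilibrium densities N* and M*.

Setting both brackets to zero gives the nullclines N + 0.576M = 797 and 0.476N + M = 518.
Substituting M = 518 - 0.476N into the first: N(1 - 0.576·0.476) = 797 - 0.576·518.
So N* = 499/0.726 = 687, and then M* = 518 - 0.476·687 = 191.

N* ≈ 687, M* ≈ 191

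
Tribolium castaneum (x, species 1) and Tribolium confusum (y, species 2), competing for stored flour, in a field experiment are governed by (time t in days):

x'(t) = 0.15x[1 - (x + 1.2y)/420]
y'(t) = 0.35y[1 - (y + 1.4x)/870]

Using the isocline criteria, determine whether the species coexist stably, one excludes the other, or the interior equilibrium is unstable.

Compare the nullcline intercepts: K1/α12 = 420/1.2 = 350 < K2 = 870; K2/α21 = 870/1.4 = 621 > K1 = 420.
Since the inequalities point opposite ways, species 2 can invade but species 1 cannot.

species 2 excludes species 1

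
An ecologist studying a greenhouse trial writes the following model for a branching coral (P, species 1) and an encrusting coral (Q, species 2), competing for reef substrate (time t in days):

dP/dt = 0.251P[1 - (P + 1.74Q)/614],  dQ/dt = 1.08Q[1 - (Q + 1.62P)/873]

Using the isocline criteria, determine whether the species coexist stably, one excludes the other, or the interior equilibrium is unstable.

unstable coexistence (outcome depends on initial conditions)

Compare the nullcline intercepts: K1/α12 = 614/1.74 = 353 < K2 = 873; K2/α21 = 873/1.62 = 539 < K1 = 614.
Since both are reversed, neither can invade when rare; the interior point is a saddle.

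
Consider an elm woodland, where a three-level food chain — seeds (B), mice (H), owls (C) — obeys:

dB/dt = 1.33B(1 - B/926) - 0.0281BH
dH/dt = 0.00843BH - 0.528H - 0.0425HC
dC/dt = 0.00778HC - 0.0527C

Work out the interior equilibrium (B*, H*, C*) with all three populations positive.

From dC/dt = 0: 0.00778H* = 0.0527, so H* = 6.77.
From dB/dt = 0: 1.33(1 - B*/926) = 0.0281·6.77, giving B* = 926·(1 - 0.143) = 793.
From dH/dt = 0: 0.00843·793 - 0.528 = 0.0425C*, so C* = 6.16/0.0425 = 145.

B* ≈ 793, H* ≈ 6.77, C* ≈ 145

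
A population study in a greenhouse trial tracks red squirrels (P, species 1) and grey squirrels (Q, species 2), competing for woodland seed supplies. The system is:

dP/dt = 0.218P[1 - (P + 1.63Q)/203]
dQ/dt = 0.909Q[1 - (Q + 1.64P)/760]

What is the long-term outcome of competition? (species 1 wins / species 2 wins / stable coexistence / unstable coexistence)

species 2 excludes species 1

Compare the nullcline intercepts: K1/α12 = 203/1.63 = 125 < K2 = 760; K2/α21 = 760/1.64 = 463 > K1 = 203.
Since the inequalities point opposite ways, species 2 can invade but species 1 cannot.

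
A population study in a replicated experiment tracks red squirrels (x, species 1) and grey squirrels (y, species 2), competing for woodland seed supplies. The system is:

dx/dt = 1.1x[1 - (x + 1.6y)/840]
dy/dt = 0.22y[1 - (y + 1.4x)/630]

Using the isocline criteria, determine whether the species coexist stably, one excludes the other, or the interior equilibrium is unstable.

Compare the nullcline intercepts: K1/α12 = 840/1.6 = 525 < K2 = 630; K2/α21 = 630/1.4 = 450 < K1 = 840.
Since both are reversed, neither can invade when rare; the interior point is a saddle.

unstable coexistence (outcome depends on initial conditions)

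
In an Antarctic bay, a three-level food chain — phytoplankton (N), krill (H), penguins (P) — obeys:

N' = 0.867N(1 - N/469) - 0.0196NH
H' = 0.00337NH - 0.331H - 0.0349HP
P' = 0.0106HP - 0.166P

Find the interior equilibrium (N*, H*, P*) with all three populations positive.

N* ≈ 303, H* ≈ 15.7, P* ≈ 19.8

From dP/dt = 0: 0.0106H* = 0.166, so H* = 15.7.
From dN/dt = 0: 0.867(1 - N*/469) = 0.0196·15.7, giving N* = 469·(1 - 0.354) = 303.
From dH/dt = 0: 0.00337·303 - 0.331 = 0.0349P*, so P* = 0.69/0.0349 = 19.8.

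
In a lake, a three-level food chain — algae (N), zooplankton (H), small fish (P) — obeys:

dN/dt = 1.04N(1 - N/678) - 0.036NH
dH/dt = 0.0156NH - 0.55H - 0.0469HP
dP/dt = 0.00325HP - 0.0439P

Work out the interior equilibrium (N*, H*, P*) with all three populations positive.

From dP/dt = 0: 0.00325H* = 0.0439, so H* = 13.5.
From dN/dt = 0: 1.04(1 - N*/678) = 0.036·13.5, giving N* = 678·(1 - 0.468) = 361.
From dH/dt = 0: 0.0156·361 - 0.55 = 0.0469P*, so P* = 5.08/0.0469 = 108.

N* ≈ 361, H* ≈ 13.5, P* ≈ 108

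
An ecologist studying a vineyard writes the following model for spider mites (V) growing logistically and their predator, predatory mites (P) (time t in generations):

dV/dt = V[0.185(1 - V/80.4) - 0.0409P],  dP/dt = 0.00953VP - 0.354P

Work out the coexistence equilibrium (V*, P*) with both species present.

V* ≈ 37.1, P* ≈ 2.43

From dP/dt = 0 with P > 0: 0.00953V* = 0.354, so V* = 37.1.
Substitute into dV/dt = 0: 0.185(1 - 37.1/80.4) = 0.0409P*.
The bracket is 0.538, giving P* = 0.0995/0.0409 = 2.43.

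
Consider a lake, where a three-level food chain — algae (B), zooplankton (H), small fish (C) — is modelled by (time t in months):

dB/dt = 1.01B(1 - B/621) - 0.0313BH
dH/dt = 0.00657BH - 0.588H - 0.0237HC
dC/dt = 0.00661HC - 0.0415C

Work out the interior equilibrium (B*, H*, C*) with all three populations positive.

B* ≈ 500, H* ≈ 6.28, C* ≈ 114

From dC/dt = 0: 0.00661H* = 0.0415, so H* = 6.28.
From dB/dt = 0: 1.01(1 - B*/621) = 0.0313·6.28, giving B* = 621·(1 - 0.195) = 500.
From dH/dt = 0: 0.00657·500 - 0.588 = 0.0237C*, so C* = 2.7/0.0237 = 114.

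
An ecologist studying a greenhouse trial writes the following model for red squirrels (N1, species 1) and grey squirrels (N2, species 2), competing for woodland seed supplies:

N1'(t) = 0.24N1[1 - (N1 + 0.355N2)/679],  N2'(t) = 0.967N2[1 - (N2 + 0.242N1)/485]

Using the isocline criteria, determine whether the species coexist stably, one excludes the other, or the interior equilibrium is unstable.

stable coexistence

Compare the nullcline intercepts: K1/α12 = 679/0.355 = 1910 > K2 = 485; K2/α21 = 485/0.242 = 2000 > K1 = 679.
Since both inequalities hold, each species can invade when rare, so the interior equilibrium is stable.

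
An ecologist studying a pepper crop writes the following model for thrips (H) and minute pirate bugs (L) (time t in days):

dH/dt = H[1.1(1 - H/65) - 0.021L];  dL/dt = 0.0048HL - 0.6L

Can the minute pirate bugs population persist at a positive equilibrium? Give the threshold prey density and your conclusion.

The predator equation gives dL/dt > 0 only when H > 0.6/0.0048 = 125.
Without the predator, H → K = 65. Since 65 < 125, the predator cannot invade.

Threshold H = 125; K < 125, so no, the predator goes extinct.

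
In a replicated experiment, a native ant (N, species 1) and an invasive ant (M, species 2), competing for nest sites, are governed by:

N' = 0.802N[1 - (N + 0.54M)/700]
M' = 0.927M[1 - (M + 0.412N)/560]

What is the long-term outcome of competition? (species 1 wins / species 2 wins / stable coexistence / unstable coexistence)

stable coexistence

Compare the nullcline intercepts: K1/α12 = 700/0.54 = 1300 > K2 = 560; K2/α21 = 560/0.412 = 1360 > K1 = 700.
Since both inequalities hold, each species can invade when rare, so the interior equilibrium is stable.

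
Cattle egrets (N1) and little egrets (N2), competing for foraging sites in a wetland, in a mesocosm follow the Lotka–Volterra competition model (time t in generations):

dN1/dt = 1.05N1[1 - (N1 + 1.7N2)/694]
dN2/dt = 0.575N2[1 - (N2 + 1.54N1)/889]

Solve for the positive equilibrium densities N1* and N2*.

Setting both brackets to zero gives the nullclines N1 + 1.7N2 = 694 and 1.54N1 + N2 = 889.
Substituting N2 = 889 - 1.54N1 into the first: N1(1 - 1.7·1.54) = 694 - 1.7·889.
So N1* = -817/-1.62 = 505, and then N2* = 889 - 1.54·505 = 111.

N1* ≈ 505, N2* ≈ 111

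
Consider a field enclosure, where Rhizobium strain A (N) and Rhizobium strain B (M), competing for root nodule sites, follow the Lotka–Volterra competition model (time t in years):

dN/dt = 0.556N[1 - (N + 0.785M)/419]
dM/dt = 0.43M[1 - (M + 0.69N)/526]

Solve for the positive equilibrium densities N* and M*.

N* ≈ 13.3, M* ≈ 517

Setting both brackets to zero gives the nullclines N + 0.785M = 419 and 0.69N + M = 526.
Substituting M = 526 - 0.69N into the first: N(1 - 0.785·0.69) = 419 - 0.785·526.
So N* = 6.09/0.458 = 13.3, and then M* = 526 - 0.69·13.3 = 517.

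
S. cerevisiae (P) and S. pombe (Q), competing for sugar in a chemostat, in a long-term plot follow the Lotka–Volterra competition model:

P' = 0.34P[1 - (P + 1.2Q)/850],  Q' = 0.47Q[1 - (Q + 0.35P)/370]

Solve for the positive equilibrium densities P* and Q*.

Setting both brackets to zero gives the nullclines P + 1.2Q = 850 and 0.35P + Q = 370.
Substituting Q = 370 - 0.35P into the first: P(1 - 1.2·0.35) = 850 - 1.2·370.
So P* = 406/0.58 = 700, and then Q* = 370 - 0.35·700 = 125.

P* ≈ 700, Q* ≈ 125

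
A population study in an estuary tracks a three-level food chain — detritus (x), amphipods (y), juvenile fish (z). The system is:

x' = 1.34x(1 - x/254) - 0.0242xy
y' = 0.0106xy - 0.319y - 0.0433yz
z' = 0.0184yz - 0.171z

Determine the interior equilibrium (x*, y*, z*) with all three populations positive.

x* ≈ 211, y* ≈ 9.29, z* ≈ 44.4

From dz/dt = 0: 0.0184y* = 0.171, so y* = 9.29.
From dx/dt = 0: 1.34(1 - x*/254) = 0.0242·9.29, giving x* = 254·(1 - 0.168) = 211.
From dy/dt = 0: 0.0106·211 - 0.319 = 0.0433z*, so z* = 1.92/0.0433 = 44.4.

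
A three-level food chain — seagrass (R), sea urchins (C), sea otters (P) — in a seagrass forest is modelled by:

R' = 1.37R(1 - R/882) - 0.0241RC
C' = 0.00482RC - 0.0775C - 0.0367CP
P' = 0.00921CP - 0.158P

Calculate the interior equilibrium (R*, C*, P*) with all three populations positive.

R* ≈ 616, C* ≈ 17.2, P* ≈ 78.8

From dP/dt = 0: 0.00921C* = 0.158, so C* = 17.2.
From dR/dt = 0: 1.37(1 - R*/882) = 0.0241·17.2, giving R* = 882·(1 - 0.302) = 616.
From dC/dt = 0: 0.00482·616 - 0.0775 = 0.0367P*, so P* = 2.89/0.0367 = 78.8.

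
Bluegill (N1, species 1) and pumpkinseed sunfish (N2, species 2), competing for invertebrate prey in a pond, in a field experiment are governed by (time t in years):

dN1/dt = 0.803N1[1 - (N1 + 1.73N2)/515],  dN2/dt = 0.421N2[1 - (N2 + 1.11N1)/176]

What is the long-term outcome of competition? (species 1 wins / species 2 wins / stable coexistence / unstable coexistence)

Compare the nullcline intercepts: K1/α12 = 515/1.73 = 298 > K2 = 176; K2/α21 = 176/1.11 = 159 < K1 = 515.
Since the inequalities point opposite ways, species 1 can invade but species 2 cannot.

species 1 excludes species 2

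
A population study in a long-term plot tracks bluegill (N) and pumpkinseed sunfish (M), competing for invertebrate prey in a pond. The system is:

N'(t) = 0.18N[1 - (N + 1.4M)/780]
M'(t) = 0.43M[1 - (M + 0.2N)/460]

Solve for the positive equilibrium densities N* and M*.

Setting both brackets to zero gives the nullclines N + 1.4M = 780 and 0.2N + M = 460.
Substituting M = 460 - 0.2N into the first: N(1 - 1.4·0.2) = 780 - 1.4·460.
So N* = 136/0.72 = 189, and then M* = 460 - 0.2·189 = 422.

N* ≈ 189, M* ≈ 422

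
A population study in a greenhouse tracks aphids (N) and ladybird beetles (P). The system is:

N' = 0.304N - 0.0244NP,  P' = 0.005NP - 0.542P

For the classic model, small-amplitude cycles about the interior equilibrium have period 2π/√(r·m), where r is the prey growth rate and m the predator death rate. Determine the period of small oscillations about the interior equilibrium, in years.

Here r = 0.304 and m = 0.542, so r·m = 0.165.
ω = √0.165 = 0.406 per year, hence T = 2π/ω ≈ 15.5 years.

T ≈ 15.5 years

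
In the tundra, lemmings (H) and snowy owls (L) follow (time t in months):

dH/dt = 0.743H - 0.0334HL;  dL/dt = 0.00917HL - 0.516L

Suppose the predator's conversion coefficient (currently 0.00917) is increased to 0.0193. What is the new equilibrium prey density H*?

H* ≈ 26.7

At the interior fixed point, setting dL/dt = 0 with L > 0 fixes H* = (predator death rate)/(HL coefficient) — independent of the other coefficients.
With the change, H* = 0.516/0.0193 = 26.7; it falls from 56.3.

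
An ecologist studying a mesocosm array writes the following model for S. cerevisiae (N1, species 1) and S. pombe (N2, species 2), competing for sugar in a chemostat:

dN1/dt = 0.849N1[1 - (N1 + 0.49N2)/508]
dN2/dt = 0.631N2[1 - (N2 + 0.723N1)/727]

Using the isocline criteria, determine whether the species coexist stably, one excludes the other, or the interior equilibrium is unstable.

stable coexistence

Compare the nullcline intercepts: K1/α12 = 508/0.49 = 1040 > K2 = 727; K2/α21 = 727/0.723 = 1010 > K1 = 508.
Since both inequalities hold, each species can invade when rare, so the interior equilibrium is stable.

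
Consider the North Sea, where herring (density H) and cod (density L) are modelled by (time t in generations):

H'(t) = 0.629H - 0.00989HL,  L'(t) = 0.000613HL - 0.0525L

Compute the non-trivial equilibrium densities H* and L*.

H* ≈ 85.6, L* ≈ 63.6

Set dL/dt = 0 with L > 0: 0.000613H - 0.0525 = 0, so H* = 0.0525/0.000613 = 85.6.
Set dH/dt = 0 with H > 0: 0.629 - 0.00989L = 0, so L* = 0.629/0.00989 = 63.6.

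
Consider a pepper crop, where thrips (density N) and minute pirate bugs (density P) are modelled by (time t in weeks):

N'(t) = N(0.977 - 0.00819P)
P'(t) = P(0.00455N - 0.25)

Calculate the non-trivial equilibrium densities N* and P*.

Set dP/dt = 0 with P > 0: 0.00455N - 0.25 = 0, so N* = 0.25/0.00455 = 54.9.
Set dN/dt = 0 with N > 0: 0.977 - 0.00819P = 0, so P* = 0.977/0.00819 = 119.

N* ≈ 54.9, P* ≈ 119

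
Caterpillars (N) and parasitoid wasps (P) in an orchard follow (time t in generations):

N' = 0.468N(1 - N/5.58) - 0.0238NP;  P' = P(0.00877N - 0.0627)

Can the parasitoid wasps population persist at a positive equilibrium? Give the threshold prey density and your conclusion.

Threshold N = 7.15; K < 7.15, so no, the predator goes extinct.

The predator equation gives dP/dt > 0 only when N > 0.0627/0.00877 = 7.15.
Without the predator, N → K = 5.58. Since 5.58 < 7.15, the predator cannot invade.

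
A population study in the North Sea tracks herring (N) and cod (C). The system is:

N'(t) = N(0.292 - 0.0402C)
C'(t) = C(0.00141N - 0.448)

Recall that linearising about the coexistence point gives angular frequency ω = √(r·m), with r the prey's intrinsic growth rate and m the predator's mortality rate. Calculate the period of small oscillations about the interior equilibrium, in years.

T ≈ 17.4 years

Here r = 0.292 and m = 0.448, so r·m = 0.131.
ω = √0.131 = 0.362 per year, hence T = 2π/ω ≈ 17.4 years.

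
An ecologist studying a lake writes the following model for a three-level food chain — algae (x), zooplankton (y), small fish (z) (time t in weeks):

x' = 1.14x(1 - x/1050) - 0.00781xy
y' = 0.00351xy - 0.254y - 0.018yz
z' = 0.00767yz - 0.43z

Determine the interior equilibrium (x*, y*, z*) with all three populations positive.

x* ≈ 647, y* ≈ 56.1, z* ≈ 112

From dz/dt = 0: 0.00767y* = 0.43, so y* = 56.1.
From dx/dt = 0: 1.14(1 - x*/1050) = 0.00781·56.1, giving x* = 1050·(1 - 0.384) = 647.
From dy/dt = 0: 0.00351·647 - 0.254 = 0.018z*, so z* = 2.02/0.018 = 112.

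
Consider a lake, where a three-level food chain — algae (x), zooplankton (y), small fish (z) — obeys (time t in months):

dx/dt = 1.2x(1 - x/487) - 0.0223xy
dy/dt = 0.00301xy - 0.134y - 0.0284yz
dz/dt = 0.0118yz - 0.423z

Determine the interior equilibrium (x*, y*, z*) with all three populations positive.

From dz/dt = 0: 0.0118y* = 0.423, so y* = 35.8.
From dx/dt = 0: 1.2(1 - x*/487) = 0.0223·35.8, giving x* = 487·(1 - 0.666) = 163.
From dy/dt = 0: 0.00301·163 - 0.134 = 0.0284z*, so z* = 0.355/0.0284 = 12.5.

x* ≈ 163, y* ≈ 35.8, z* ≈ 12.5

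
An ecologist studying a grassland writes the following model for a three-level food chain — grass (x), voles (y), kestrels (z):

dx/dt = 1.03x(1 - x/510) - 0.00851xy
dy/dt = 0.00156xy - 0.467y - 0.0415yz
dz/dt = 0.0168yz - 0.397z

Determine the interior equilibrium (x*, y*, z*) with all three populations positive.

x* ≈ 410, y* ≈ 23.6, z* ≈ 4.18

From dz/dt = 0: 0.0168y* = 0.397, so y* = 23.6.
From dx/dt = 0: 1.03(1 - x*/510) = 0.00851·23.6, giving x* = 510·(1 - 0.195) = 410.
From dy/dt = 0: 0.00156·410 - 0.467 = 0.0415z*, so z* = 0.173/0.0415 = 4.18.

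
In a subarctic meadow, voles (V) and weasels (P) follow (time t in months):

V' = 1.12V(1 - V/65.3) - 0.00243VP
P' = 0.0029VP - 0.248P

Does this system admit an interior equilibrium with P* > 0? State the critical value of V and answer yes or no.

The predator equation gives dP/dt > 0 only when V > 0.248/0.0029 = 85.5.
Without the predator, V → K = 65.3. Since 65.3 < 85.5, the predator cannot invade.

Threshold V = 85.5; K < 85.5, so no, the predator goes extinct.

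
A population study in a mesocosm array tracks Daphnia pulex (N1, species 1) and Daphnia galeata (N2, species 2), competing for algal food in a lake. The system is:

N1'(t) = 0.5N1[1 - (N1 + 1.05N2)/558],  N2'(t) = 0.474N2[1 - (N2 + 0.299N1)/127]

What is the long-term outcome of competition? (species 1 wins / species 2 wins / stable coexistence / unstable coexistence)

species 1 excludes species 2

Compare the nullcline intercepts: K1/α12 = 558/1.05 = 531 > K2 = 127; K2/α21 = 127/0.299 = 425 < K1 = 558.
Since the inequalities point opposite ways, species 1 can invade but species 2 cannot.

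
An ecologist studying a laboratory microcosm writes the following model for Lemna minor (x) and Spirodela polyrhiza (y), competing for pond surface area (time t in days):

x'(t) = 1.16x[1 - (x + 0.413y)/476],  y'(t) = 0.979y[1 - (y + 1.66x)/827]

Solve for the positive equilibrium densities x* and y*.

x* ≈ 428, y* ≈ 117

Setting both brackets to zero gives the nullclines x + 0.413y = 476 and 1.66x + y = 827.
Substituting y = 827 - 1.66x into the first: x(1 - 0.413·1.66) = 476 - 0.413·827.
So x* = 134/0.314 = 428, and then y* = 827 - 1.66·428 = 117.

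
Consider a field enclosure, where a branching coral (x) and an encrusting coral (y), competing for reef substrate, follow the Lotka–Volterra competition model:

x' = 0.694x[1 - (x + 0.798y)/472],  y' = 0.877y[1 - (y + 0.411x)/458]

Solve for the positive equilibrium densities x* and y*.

x* ≈ 159, y* ≈ 393

Setting both brackets to zero gives the nullclines x + 0.798y = 472 and 0.411x + y = 458.
Substituting y = 458 - 0.411x into the first: x(1 - 0.798·0.411) = 472 - 0.798·458.
So x* = 107/0.672 = 159, and then y* = 458 - 0.411·159 = 393.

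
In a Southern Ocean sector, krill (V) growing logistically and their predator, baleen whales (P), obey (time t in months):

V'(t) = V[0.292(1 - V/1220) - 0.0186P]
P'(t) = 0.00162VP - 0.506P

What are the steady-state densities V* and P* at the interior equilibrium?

From dP/dt = 0 with P > 0: 0.00162V* = 0.506, so V* = 312.
Substitute into dV/dt = 0: 0.292(1 - 312/1220) = 0.0186P*.
The bracket is 0.744, giving P* = 0.217/0.0186 = 11.7.

V* ≈ 312, P* ≈ 11.7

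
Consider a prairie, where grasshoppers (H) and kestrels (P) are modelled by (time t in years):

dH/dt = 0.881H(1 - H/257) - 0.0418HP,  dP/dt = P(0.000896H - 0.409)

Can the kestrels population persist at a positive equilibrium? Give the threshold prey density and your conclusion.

The predator equation gives dP/dt > 0 only when H > 0.409/0.000896 = 456.
Without the predator, H → K = 257. Since 257 < 456, the predator cannot invade.

Threshold H = 456; K < 456, so no, the predator goes extinct.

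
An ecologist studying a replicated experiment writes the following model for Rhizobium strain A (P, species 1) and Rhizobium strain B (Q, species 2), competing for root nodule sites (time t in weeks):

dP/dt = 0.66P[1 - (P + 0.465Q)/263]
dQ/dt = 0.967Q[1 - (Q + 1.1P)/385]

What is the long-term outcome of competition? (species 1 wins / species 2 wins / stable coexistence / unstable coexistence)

stable coexistence

Compare the nullcline intercepts: K1/α12 = 263/0.465 = 566 > K2 = 385; K2/α21 = 385/1.1 = 350 > K1 = 263.
Since both inequalities hold, each species can invade when rare, so the interior equilibrium is stable.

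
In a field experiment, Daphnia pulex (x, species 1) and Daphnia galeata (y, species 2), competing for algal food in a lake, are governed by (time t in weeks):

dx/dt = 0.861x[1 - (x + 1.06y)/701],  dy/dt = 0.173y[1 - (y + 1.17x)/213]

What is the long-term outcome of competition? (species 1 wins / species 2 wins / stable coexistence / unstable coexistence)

Compare the nullcline intercepts: K1/α12 = 701/1.06 = 661 > K2 = 213; K2/α21 = 213/1.17 = 182 < K1 = 701.
Since the inequalities point opposite ways, species 1 can invade but species 2 cannot.

species 1 excludes species 2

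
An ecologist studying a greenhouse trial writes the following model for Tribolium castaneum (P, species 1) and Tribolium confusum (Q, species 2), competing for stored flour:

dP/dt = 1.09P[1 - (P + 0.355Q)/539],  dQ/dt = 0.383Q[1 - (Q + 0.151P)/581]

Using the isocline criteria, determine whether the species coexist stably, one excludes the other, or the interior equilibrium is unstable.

stable coexistence

Compare the nullcline intercepts: K1/α12 = 539/0.355 = 1520 > K2 = 581; K2/α21 = 581/0.151 = 3850 > K1 = 539.
Since both inequalities hold, each species can invade when rare, so the interior equilibrium is stable.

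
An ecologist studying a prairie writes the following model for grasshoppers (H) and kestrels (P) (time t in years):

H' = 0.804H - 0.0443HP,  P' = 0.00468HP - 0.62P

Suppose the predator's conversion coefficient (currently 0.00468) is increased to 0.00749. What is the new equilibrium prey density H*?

At the interior fixed point, setting dP/dt = 0 with P > 0 fixes H* = (predator death rate)/(HP coefficient) — independent of the other coefficients.
With the change, H* = 0.62/0.00749 = 82.8; it falls from 132.

H* ≈ 82.8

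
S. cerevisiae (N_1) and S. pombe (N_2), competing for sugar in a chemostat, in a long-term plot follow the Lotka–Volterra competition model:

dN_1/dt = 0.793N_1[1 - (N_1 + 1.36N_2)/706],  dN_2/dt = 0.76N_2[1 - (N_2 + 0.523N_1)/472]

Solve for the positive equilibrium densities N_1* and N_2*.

N_1* ≈ 222, N_2* ≈ 356

Setting both brackets to zero gives the nullclines N_1 + 1.36N_2 = 706 and 0.523N_1 + N_2 = 472.
Substituting N_2 = 472 - 0.523N_1 into the first: N_1(1 - 1.36·0.523) = 706 - 1.36·472.
So N_1* = 64.1/0.289 = 222, and then N_2* = 472 - 0.523·222 = 356.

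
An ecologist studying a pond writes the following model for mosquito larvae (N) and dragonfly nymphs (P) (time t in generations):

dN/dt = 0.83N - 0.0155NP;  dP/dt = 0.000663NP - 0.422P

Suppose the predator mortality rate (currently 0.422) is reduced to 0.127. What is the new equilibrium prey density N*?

N* ≈ 192

At the interior fixed point, setting dP/dt = 0 with P > 0 fixes N* = (predator death rate)/(NP coefficient) — independent of the other coefficients.
With the change, N* = 0.127/0.000663 = 192; it falls from 637.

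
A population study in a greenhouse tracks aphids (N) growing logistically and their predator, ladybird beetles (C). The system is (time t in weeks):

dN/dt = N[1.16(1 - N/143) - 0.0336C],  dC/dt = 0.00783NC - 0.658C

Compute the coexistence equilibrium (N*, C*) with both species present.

N* ≈ 84, C* ≈ 14.2

From dC/dt = 0 with C > 0: 0.00783N* = 0.658, so N* = 84.
Substitute into dN/dt = 0: 1.16(1 - 84/143) = 0.0336C*.
The bracket is 0.412, giving C* = 0.478/0.0336 = 14.2.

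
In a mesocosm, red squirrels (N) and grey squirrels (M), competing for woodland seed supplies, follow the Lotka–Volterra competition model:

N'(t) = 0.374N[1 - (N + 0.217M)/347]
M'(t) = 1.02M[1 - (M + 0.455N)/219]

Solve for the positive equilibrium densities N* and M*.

Setting both brackets to zero gives the nullclines N + 0.217M = 347 and 0.455N + M = 219.
Substituting M = 219 - 0.455N into the first: N(1 - 0.217·0.455) = 347 - 0.217·219.
So N* = 299/0.901 = 332, and then M* = 219 - 0.455·332 = 67.8.

N* ≈ 332, M* ≈ 67.8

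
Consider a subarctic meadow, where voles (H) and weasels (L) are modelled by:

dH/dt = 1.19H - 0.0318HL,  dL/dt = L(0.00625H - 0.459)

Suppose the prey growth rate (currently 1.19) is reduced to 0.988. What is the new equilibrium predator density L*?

L* ≈ 31.1

At the interior fixed point, setting dH/dt = 0 with H > 0 fixes L* = (prey growth rate)/(HL coefficient) — independent of the other coefficients.
With the change, L* = 0.988/0.0318 = 31.1; it falls from 37.4.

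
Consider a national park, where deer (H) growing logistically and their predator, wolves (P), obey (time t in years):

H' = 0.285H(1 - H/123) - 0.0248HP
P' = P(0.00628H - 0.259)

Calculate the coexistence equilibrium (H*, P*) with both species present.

H* ≈ 41.2, P* ≈ 7.64

From dP/dt = 0 with P > 0: 0.00628H* = 0.259, so H* = 41.2.
Substitute into dH/dt = 0: 0.285(1 - 41.2/123) = 0.0248P*.
The bracket is 0.665, giving P* = 0.189/0.0248 = 7.64.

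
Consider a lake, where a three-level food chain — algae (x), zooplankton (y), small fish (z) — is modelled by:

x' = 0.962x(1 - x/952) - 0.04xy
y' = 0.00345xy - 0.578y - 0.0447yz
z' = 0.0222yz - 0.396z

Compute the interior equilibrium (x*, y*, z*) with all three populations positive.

x* ≈ 246, y* ≈ 17.8, z* ≈ 6.05

From dz/dt = 0: 0.0222y* = 0.396, so y* = 17.8.
From dx/dt = 0: 0.962(1 - x*/952) = 0.04·17.8, giving x* = 952·(1 - 0.742) = 246.
From dy/dt = 0: 0.00345·246 - 0.578 = 0.0447z*, so z* = 0.27/0.0447 = 6.05.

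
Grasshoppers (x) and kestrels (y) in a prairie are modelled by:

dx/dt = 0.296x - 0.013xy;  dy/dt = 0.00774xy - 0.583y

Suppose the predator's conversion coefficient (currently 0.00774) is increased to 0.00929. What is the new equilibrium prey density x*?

At the interior fixed point, setting dy/dt = 0 with y > 0 fixes x* = (predator death rate)/(xy coefficient) — independent of the other coefficients.
With the change, x* = 0.583/0.00929 = 62.8; it falls from 75.3.

x* ≈ 62.8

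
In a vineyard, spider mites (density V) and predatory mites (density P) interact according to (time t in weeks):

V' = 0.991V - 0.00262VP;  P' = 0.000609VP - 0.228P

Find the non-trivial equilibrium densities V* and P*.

Set dP/dt = 0 with P > 0: 0.000609V - 0.228 = 0, so V* = 0.228/0.000609 = 374.
Set dV/dt = 0 with V > 0: 0.991 - 0.00262P = 0, so P* = 0.991/0.00262 = 378.

V* ≈ 374, P* ≈ 378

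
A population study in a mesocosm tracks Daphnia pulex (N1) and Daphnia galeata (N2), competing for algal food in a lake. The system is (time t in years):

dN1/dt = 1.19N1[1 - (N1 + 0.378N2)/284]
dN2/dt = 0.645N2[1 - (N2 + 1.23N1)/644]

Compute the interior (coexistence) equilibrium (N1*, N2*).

N1* ≈ 75.8, N2* ≈ 551

Setting both brackets to zero gives the nullclines N1 + 0.378N2 = 284 and 1.23N1 + N2 = 644.
Substituting N2 = 644 - 1.23N1 into the first: N1(1 - 0.378·1.23) = 284 - 0.378·644.
So N1* = 40.6/0.535 = 75.8, and then N2* = 644 - 1.23·75.8 = 551.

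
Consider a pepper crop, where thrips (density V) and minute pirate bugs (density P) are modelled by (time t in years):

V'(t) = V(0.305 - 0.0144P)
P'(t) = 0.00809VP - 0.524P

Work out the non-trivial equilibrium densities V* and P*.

Set dP/dt = 0 with P > 0: 0.00809V - 0.524 = 0, so V* = 0.524/0.00809 = 64.8.
Set dV/dt = 0 with V > 0: 0.305 - 0.0144P = 0, so P* = 0.305/0.0144 = 21.2.

V* ≈ 64.8, P* ≈ 21.2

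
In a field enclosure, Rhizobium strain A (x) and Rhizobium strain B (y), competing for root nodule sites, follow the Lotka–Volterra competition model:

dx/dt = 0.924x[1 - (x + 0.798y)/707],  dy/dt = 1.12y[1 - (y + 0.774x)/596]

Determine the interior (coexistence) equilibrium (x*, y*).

x* ≈ 605, y* ≈ 128

Setting both brackets to zero gives the nullclines x + 0.798y = 707 and 0.774x + y = 596.
Substituting y = 596 - 0.774x into the first: x(1 - 0.798·0.774) = 707 - 0.798·596.
So x* = 231/0.382 = 605, and then y* = 596 - 0.774·605 = 128.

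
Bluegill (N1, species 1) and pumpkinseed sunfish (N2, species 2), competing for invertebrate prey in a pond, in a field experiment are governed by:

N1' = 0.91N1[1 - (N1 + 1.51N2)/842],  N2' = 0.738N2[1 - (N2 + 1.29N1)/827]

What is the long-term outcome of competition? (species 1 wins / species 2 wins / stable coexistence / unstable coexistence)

unstable coexistence (outcome depends on initial conditions)

Compare the nullcline intercepts: K1/α12 = 842/1.51 = 558 < K2 = 827; K2/α21 = 827/1.29 = 641 < K1 = 842.
Since both are reversed, neither can invade when rare; the interior point is a saddle.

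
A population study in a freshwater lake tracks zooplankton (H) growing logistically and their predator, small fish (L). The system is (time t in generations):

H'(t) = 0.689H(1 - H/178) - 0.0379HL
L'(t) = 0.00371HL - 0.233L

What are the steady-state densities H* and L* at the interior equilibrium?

H* ≈ 62.8, L* ≈ 11.8

From dL/dt = 0 with L > 0: 0.00371H* = 0.233, so H* = 62.8.
Substitute into dH/dt = 0: 0.689(1 - 62.8/178) = 0.0379L*.
The bracket is 0.647, giving L* = 0.446/0.0379 = 11.8.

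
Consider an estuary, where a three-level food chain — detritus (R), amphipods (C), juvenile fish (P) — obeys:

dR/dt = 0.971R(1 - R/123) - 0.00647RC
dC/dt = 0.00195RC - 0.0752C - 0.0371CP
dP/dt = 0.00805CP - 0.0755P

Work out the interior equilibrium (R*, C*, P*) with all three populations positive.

R* ≈ 115, C* ≈ 9.38, P* ≈ 4.03

From dP/dt = 0: 0.00805C* = 0.0755, so C* = 9.38.
From dR/dt = 0: 0.971(1 - R*/123) = 0.00647·9.38, giving R* = 123·(1 - 0.0625) = 115.
From dC/dt = 0: 0.00195·115 - 0.0752 = 0.0371P*, so P* = 0.15/0.0371 = 4.03.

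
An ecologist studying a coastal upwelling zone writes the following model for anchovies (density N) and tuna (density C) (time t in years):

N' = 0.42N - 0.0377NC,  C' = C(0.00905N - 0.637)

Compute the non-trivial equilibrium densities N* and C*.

Set dC/dt = 0 with C > 0: 0.00905N - 0.637 = 0, so N* = 0.637/0.00905 = 70.4.
Set dN/dt = 0 with N > 0: 0.42 - 0.0377C = 0, so C* = 0.42/0.0377 = 11.1.

N* ≈ 70.4, C* ≈ 11.1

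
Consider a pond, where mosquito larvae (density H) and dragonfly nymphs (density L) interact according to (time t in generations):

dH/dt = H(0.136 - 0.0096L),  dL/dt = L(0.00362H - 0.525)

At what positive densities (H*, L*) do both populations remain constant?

H* ≈ 145, L* ≈ 14.2

Set dL/dt = 0 with L > 0: 0.00362H - 0.525 = 0, so H* = 0.525/0.00362 = 145.
Set dH/dt = 0 with H > 0: 0.136 - 0.0096L = 0, so L* = 0.136/0.0096 = 14.2.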